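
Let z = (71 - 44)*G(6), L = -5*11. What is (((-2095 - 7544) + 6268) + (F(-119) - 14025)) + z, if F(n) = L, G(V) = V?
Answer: -17289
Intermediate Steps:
L = -55
z = 162 (z = (71 - 44)*6 = 27*6 = 162)
F(n) = -55
(((-2095 - 7544) + 6268) + (F(-119) - 14025)) + z = (((-2095 - 7544) + 6268) + (-55 - 14025)) + 162 = ((-9639 + 6268) - 14080) + 162 = (-3371 - 14080) + 162 = -17451 + 162 = -17289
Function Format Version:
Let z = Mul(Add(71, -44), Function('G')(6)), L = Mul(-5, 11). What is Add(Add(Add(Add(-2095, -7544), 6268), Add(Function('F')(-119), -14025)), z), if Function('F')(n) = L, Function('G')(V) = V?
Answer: -17289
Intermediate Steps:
L = -55
z = 162 (z = Mul(Add(71, -44), 6) = Mul(27, 6) = 162)
Function('F')(n) = -55
Add(Add(Add(Add(-2095, -7544), 6268), Add(Function('F')(-119), -14025)), z) = Add(Add(Add(Add(-2095, -7544), 6268), Add(-55, -14025)), 162) = Add(Add(Add(-9639, 6268), -14080), 162) = Add(Add(-3371, -14080), 162) = Add(-17451, 162) = -17289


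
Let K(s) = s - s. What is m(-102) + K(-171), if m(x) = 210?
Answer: 210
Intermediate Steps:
K(s) = 0
m(-102) + K(-171) = 210 + 0 = 210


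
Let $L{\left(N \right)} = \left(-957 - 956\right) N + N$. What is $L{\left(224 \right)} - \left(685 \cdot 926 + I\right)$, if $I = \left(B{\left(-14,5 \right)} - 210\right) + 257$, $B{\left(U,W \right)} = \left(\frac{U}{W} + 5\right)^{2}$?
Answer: $- \frac{26566246}{25} \approx -1.0627 \cdot 10^{6}$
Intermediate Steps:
$B{\left(U,W \right)} = \left(5 + \frac{U}{W}\right)^{2}$
$I = \frac{1296}{25}$ ($I = \left(\frac{\left(-14 + 5 \cdot 5\right)^{2}}{25} - 210\right) + 257 = \left(\frac{\left(-14 + 25\right)^{2}}{25} - 210\right) + 257 = \left(\frac{11^{2}}{25} - 210\right) + 257 = \left(\frac{1}{25} \cdot 121 - 210\right) + 257 = \left(\frac{121}{25} - 210\right) + 257 = - \frac{5129}{25} + 257 = \frac{1296}{25} \approx 51.84$)
$L{\left(N \right)} = - 1912 N$ ($L{\left(N \right)} = - 1913 N + N = - 1912 N$)
$L{\left(224 \right)} - \left(685 \cdot 926 + I\right) = \left(-1912\right) 224 - \left(685 \cdot 926 + \frac{1296}{25}\right) = -428288 - \left(634310 + \frac{1296}{25}\right) = -428288 - \frac{15859046}{25} = - \frac{26566246}{25}$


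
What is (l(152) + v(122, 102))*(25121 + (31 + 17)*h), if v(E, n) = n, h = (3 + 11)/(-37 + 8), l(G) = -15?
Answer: 2183511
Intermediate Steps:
h = -14/29 (h = 14/(-29) = 14*(-1/29) = -14/29 ≈ -0.48276)
(l(152) + v(122, 102))*(25121 + (31 + 17)*h) = (-15 + 102)*(25121 + (31 + 17)*(-14/29)) = 87*(25121 + 48*(-14/29)) = 87*(25121 - 672/29) = 87*(727837/29) = 2183511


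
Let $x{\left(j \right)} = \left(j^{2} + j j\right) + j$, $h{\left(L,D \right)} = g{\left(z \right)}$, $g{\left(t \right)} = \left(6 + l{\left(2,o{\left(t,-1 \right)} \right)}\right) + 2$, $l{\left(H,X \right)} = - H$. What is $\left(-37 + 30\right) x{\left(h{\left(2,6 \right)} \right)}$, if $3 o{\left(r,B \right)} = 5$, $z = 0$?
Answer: $-546$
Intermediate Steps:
$o{\left(r,B \right)} = \frac{5}{3}$ ($o{\left(r,B \right)} = \frac{1}{3} \cdot 5 = \frac{5}{3}$)
$g{\left(t \right)} = 6$ ($g{\left(t \right)} = \left(6 - 2\right) + 2 = 4 + 2 = 6$)
$h{\left(L,D \right)} = 6$
$x{\left(j \right)} = j + 2 j^{2}$ ($x{\left(j \right)} = \left(j^{2} + j^{2}\right) + j = 2 j^{2} + j = j + 2 j^{2}$)
$\left(-37 + 30\right) x{\left(h{\left(2,6 \right)} \right)} = \left(-37 + 30\right) 6 \left(1 + 2 \cdot 6\right) = - 7 \cdot 6 \left(1 + 12\right) = - 7 \cdot 6 \cdot 13 = \left(-7\right) 78 = -546$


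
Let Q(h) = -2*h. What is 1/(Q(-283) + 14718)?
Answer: 1/15284 ≈ 6.5428e-5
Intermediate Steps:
1/(Q(-283) + 14718) = 1/(-2*(-283) + 14718) = 1/(566 + 14718) = 1/15284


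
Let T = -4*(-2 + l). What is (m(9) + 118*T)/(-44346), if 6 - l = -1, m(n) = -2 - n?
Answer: 2371/44346 ≈ 0.053466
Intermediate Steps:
l = 7 (l = 6 - 1*(-1) = 6 + 1 = 7)
T = -20 (T = -4*(-2 + 7) = -4*5 = -20)
(m(9) + 118*T)/(-44346) = ((-2 - 1*9) + 118*(-20))/(-44346) = ((-2 - 9) - 2360)*(-1/44346) = (-11 - 2360)*(-1/44346) = -2371*(-1/44346) = 2371/44346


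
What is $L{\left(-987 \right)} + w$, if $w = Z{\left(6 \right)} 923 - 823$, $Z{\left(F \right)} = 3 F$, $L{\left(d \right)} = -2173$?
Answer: $13618$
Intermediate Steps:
$w = 15791$ ($w = 3 \cdot 6 \cdot 923 - 823 = 18 \cdot 923 - 823 = 16614 - 823 = 15791$)
$L{\left(-987 \right)} + w = -2173 + 15791 = 13618$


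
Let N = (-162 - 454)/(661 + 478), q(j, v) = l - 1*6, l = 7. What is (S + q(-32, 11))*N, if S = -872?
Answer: 8008/17 ≈ 471.06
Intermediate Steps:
q(j, v) = 1 (q(j, v) = 7 - 1*6 = 7 - 6 = 1)
N = -616/1139 ≈ -0.54082
(S + q(-32, 11))*N = (-872 + 1)*(-616/1139) = -871*(-616/1139) = 8008/17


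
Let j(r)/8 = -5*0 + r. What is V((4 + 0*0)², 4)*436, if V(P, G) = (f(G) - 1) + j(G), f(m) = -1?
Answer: 13080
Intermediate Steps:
j(r) = 8*r (j(r) = 8*(-5*0 + r) = 8*(0 + r) = 8*r)
V(P, G) = -2 + 8*G (V(P, G) = (-1 - 1) + 8*G = -2 + 8*G)
V((4 + 0*0)², 4)*436 = (-2 + 8*4)*436 = (-2 + 32)*436 = 30*436 = 13080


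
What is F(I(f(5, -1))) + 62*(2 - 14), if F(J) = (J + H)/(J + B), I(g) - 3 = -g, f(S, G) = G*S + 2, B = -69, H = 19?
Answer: -46897/63 ≈ -744.40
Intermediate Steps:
f(S, G) = 2 + G*S
I(g) = 3 - g
F(J) = (19 + J)/(-69 + J) (F(J) = (J + 19)/(J - 69) = (19 + J)/(-69 + J))
F(I(f(5, -1))) + 62*(2 - 14) = (19 + (3 - (2 - 1*5)))/(-69 + (3 - (2 - 1*5))) + 62*(2 - 14) = (19 + (3 - (2 - 5)))/(-69 + (3 - (2 - 5))) + 62*(-12) = (19 + (3 - 1*(-3)))/(-69 + (3 - 1*(-3))) - 744 = (19 + (3 + 3))/(-69 + (3 + 3)) - 744 = (19 + 6)/(-69 + 6) - 744 = 25/(-63) - 744 = -1/63*25 - 744 = -25/63 - 744 = -46897/63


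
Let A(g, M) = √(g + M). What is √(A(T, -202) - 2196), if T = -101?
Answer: √(-2196 + I*√303) ≈ 0.1857 + 46.862*I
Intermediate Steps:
A(g, M) = √(M + g)
√(A(T, -202) - 2196) = √(√(-202 - 101) - 2196) = √(√(-303) - 2196) = √(I*√303 - 2196) = √(-2196 + I*√303)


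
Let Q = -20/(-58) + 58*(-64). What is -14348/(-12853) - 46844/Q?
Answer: 9502441026/691735607 ≈ 13.737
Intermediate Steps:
Q = -107638/29 (Q = -20*(-1/58) - 3712 = 10/29 - 3712 = -107638/29 ≈ -3711.7)
-14348/(-12853) - 46844/Q = -14348/(-12853) - 46844/(-107638/29) = -14348*(-1/12853) - 46844*(-29/107638) = 14348/12853 + 679238/53819 = 9502441026/691735607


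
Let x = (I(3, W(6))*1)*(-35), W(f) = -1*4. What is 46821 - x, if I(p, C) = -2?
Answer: 46751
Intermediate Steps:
W(f) = -4
x = 70 (x = -2*1*(-35) = -2*(-35) = 70)
46821 - x = 46821 - 1*70 = 46821 - 70 = 46751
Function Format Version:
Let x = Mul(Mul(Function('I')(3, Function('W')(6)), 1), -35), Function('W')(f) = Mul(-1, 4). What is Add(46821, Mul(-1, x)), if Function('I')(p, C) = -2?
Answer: 46751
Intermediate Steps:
Function('W')(f) = -4
x = 70 (x = Mul(Mul(-2, 1), -35) = Mul(-2, -35) = 70)
Add(46821, Mul(-1, x)) = Add(46821, Mul(-1, 70)) = Add(46821, -70) = 46751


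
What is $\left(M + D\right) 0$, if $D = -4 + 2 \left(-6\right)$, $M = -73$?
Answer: $0$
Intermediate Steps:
$D = -16$ ($D = -4 - 12 = -16$)
$\left(M + D\right) 0 = \left(-73 - 16\right) 0 = \left(-89\right) 0 = 0$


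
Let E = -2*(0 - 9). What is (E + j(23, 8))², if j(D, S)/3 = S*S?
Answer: 44100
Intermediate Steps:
j(D, S) = 3*S² (j(D, S) = 3*(S*S) = 3*S²)
E = 18 (E = -2*(-9) = 18)
(E + j(23, 8))² = (18 + 3*8²)² = (18 + 3*64)² = (18 + 192)² = 210² = 44100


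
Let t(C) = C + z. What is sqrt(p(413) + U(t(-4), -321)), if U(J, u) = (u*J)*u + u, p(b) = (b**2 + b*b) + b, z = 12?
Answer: sqrt(1165558) ≈ 1079.6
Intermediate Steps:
p(b) = b + 2*b**2 (p(b) = (b**2 + b**2) + b = 2*b**2 + b = b + 2*b**2)
t(C) = 12 + C (t(C) = C + 12 = 12 + C)
U(J, u) = u + J*u**2 (U(J, u) = (J*u)*u + u = J*u**2 + u = u + J*u**2)
sqrt(p(413) + U(t(-4), -321)) = sqrt(413*(1 + 2*413) - 321*(1 + (12 - 4)*(-321))) = sqrt(413*(1 + 826) - 321*(1 + 8*(-321))) = sqrt(413*827 - 321*(1 - 2568)) = sqrt(341551 - 321*(-2567)) = sqrt(341551 + 824007) = sqrt(1165558)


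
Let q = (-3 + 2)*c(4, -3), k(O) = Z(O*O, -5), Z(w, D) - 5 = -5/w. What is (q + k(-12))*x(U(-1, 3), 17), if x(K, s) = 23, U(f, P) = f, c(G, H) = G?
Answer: 3197/144 ≈ 22.201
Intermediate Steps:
Z(w, D) = 5 - 5/w
k(O) = 5 - 5/O**2
q = -4 (q = (-3 + 2)*4 = -1*4 = -4)
(q + k(-12))*x(U(-1, 3), 17) = (-4 + (5 - 5/(-12)**2))*23 = (-4 + (5 - 5*1/144))*23 = (-4 + (5 - 5/144))*23 = (-4 + 715/144)*23 = (139/144)*23 = 3197/144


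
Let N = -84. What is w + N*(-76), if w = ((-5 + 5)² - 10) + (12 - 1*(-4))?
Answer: 6390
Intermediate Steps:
w = 6 (w = (0² - 10) + (12 + 4) = (0 - 10) + 16 = -10 + 16 = 6)
w + N*(-76) = 6 - 84*(-76) = 6 + 6384 = 6390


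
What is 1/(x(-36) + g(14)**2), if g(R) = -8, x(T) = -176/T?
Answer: 9/620 ≈ 0.014516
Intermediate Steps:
1/(x(-36) + g(14)**2) = 1/(-176/(-36) + (-8)**2) = 1/(-176*(-1/36) + 64) = 1/(44/9 + 64) = 1/(620/9) = 9/620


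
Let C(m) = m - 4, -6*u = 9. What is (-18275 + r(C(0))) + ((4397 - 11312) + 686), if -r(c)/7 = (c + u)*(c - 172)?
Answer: -31280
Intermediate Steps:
u = -3/2 (u = -⅙*9 = -3/2 ≈ -1.5000)
C(m) = -4 + m
r(c) = -7*(-172 + c)*(-3/2 + c) (r(c) = -7*(c - 3/2)*(c - 172) = -7*(-3/2 + c)*(-172 + c) = -7*(-172 + c)*(-3/2 + c))
(-18275 + r(C(0))) + ((4397 - 11312) + 686) = (-18275 + (-1806 - 7*(-4 + 0)² + 2429*(-4 + 0)/2)) + ((4397 - 11312) + 686) = (-18275 + (-1806 - 7*(-4)² + (2429/2)*(-4))) + (-6915 + 686) = (-18275 + (-1806 - 7*16 - 4858)) - 6229 = (-18275 + (-1806 - 112 - 4858)) - 6229 = (-18275 - 6776) - 6229 = -25051 - 6229 = -31280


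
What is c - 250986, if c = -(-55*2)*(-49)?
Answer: -256376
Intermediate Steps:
c = -5390 (c = -(-110)*(-49) = -1*5390 = -5390)
c - 250986 = -5390 - 250986 = -256376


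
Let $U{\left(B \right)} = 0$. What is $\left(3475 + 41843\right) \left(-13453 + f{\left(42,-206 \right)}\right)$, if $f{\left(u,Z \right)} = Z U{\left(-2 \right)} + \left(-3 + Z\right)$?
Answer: $-619134516$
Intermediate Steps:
$f{\left(u,Z \right)} = -3 + Z$ ($f{\left(u,Z \right)} = Z 0 + \left(-3 + Z\right) = 0 + \left(-3 + Z\right) = -3 + Z$)
$\left(3475 + 41843\right) \left(-13453 + f{\left(42,-206 \right)}\right) = \left(3475 + 41843\right) \left(-13453 - 209\right) = 45318 \left(-13453 - 209\right) = 45318 \left(-13662\right) = -619134516$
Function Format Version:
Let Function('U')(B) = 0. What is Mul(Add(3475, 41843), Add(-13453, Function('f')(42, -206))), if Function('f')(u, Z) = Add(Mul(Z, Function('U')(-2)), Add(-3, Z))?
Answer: -619134516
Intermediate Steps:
Function('f')(u, Z) = Add(-3, Z) (Function('f')(u, Z) = Add(Mul(Z, 0), Add(-3, Z)) = Add(0, Add(-3, Z)) = Add(-3, Z))
Mul(Add(3475, 41843), Add(-13453, Function('f')(42, -206))) = Mul(Add(3475, 41843), Add(-13453, Add(-3, -206))) = Mul(45318, Add(-13453, -209)) = Mul(45318, -13662) = -619134516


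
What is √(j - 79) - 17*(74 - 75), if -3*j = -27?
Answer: 17 + I*√70 ≈ 17.0 + 8.3666*I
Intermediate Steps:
j = 9 (j = -⅓*(-27) = 9)
√(j - 79) - 17*(74 - 75) = √(9 - 79) - 17*(74 - 75) = √(-70) - 17*(-1) = I*√70 + 17 = 17 + I*√70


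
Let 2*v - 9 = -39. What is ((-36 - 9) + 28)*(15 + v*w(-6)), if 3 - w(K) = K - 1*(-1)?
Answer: 1785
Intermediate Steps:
v = -15 (v = 9/2 + (½)*(-39) = 9/2 - 39/2 = -15)
w(K) = 2 - K (w(K) = 3 - (K - 1*(-1)) = 3 - (K + 1) = 3 - (1 + K) = 3 + (-1 - K) = 2 - K)
((-36 - 9) + 28)*(15 + v*w(-6)) = ((-36 - 9) + 28)*(15 - 15*(2 - 1*(-6))) = (-45 + 28)*(15 - 15*(2 + 6)) = -17*(15 - 15*8) = -17*(15 - 120) = -17*(-105) = 1785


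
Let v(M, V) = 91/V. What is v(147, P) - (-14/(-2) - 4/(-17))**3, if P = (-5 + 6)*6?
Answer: -10718119/29478 ≈ -363.60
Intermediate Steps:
P = 6 (P = 1*6 = 6)
v(147, P) - (-14/(-2) - 4/(-17))**3 = 91/6 - (-14/(-2) - 4/(-17))**3 = 91*(1/6) - (-14*(-1/2) - 4*(-1/17))**3 = 91/6 - (7 + 4/17)**3 = 91/6 - (123/17)**3 = 91/6 - 1*1860867/4913 = 91/6 - 1860867/4913 = -10718119/29478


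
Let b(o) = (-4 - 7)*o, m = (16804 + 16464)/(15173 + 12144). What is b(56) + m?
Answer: -16794004/27317 ≈ -614.78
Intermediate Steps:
m = 33268/27317 ≈ 1.2178
b(o) = -11*o
b(56) + m = -11*56 + 33268/27317 = -616 + 33268/27317 = -16794004/27317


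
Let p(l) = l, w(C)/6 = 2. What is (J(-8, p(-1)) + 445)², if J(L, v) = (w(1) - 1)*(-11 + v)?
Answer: 97969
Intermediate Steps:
w(C) = 12 (w(C) = 6*2 = 12)
J(L, v) = -121 + 11*v (J(L, v) = (12 - 1)*(-11 + v) = 11*(-11 + v) = -121 + 11*v)
(J(-8, p(-1)) + 445)² = ((-121 + 11*(-1)) + 445)² = ((-121 - 11) + 445)² = (-132 + 445)² = 313² = 97969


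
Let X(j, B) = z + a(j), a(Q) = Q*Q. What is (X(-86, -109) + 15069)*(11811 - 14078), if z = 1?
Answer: -50930422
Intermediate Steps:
a(Q) = Q²
X(j, B) = 1 + j²
(X(-86, -109) + 15069)*(11811 - 14078) = ((1 + (-86)²) + 15069)*(11811 - 14078) = ((1 + 7396) + 15069)*(-2267) = (7397 + 15069)*(-2267) = 22466*(-2267) = -50930422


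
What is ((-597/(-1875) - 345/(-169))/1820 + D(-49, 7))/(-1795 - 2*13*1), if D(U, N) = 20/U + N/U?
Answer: 184935677/612612853125 ≈ 0.00030188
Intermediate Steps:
((-597/(-1875) - 345/(-169))/1820 + D(-49, 7))/(-1795 - 2*13*1) = ((-597/(-1875) - 345/(-169))/1820 + (20 + 7)/(-49))/(-1795 - 2*13*1) = ((-597*(-1/1875) - 345*(-1/169))*(1/1820) - 1/49*27)/(-1795 - 26*1) = ((199/625 + 345/169)*(1/1820) - 27/49)/(-1795 - 26) = ((249256/105625)*(1/1820) - 27/49)/(-1821) = (8902/6865625 - 27/49)*(-1/1821) = -184935677/336415625*(-1/1821) = 184935677/612612853125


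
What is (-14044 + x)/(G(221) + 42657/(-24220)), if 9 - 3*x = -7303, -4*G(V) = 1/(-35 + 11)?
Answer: 6746723200/1017713 ≈ 6629.3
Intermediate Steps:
G(V) = 1/96 (G(V) = -1/(4*(-35 + 11)) = -¼/(-24) = -¼*(-1/24) = 1/96)
x = 7312/3 (x = 3 - ⅓*(-7303) = 3 + 7303/3 = 7312/3 ≈ 2437.3)
(-14044 + x)/(G(221) + 42657/(-24220)) = (-14044 + 7312/3)/(1/96 + 42657/(-24220)) = -34820/(3*(1/96 + 42657*(-1/24220))) = -34820/(3*(1/96 - 42657/24220)) = -34820/(3*(-1017713/581280)) = -34820/3*(-581280/1017713) = 6746723200/1017713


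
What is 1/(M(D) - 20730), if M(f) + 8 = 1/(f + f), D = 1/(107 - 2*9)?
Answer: -2/41387 ≈ -4.8324e-5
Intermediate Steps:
D = 1/89 (D = 1/(107 - 18) = 1/89 ≈ 0.011236)
M(f) = -8 + 1/(2*f) (M(f) = -8 + 1/(f + f) = -8 + 1/(2*f))
1/(M(D) - 20730) = 1/((-8 + 1/(2*(1/89))) - 20730) = 1/((-8 + (1/2)*89) - 20730) = 1/((-8 + 89/2) - 20730) = 1/(73/2 - 20730) = 1/(-41387/2) = -2/41387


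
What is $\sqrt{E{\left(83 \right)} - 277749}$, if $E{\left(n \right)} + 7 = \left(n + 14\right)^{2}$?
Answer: $i \sqrt{268347} \approx 518.02 i$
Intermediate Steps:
$E{\left(n \right)} = -7 + \left(14 + n\right)^{2}$ ($E{\left(n \right)} = -7 + \left(n + 14\right)^{2} = -7 + \left(14 + n\right)^{2}$)
$\sqrt{E{\left(83 \right)} - 277749} = \sqrt{\left(-7 + \left(14 + 83\right)^{2}\right) - 277749} = \sqrt{\left(-7 + 97^{2}\right) - 277749} = \sqrt{\left(-7 + 9409\right) - 277749} = \sqrt{9402 - 277749} = \sqrt{-268347} = i \sqrt{268347}$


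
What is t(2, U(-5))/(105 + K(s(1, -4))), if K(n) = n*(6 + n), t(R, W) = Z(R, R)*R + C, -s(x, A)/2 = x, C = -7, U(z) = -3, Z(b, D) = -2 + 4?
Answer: -3/97 ≈ -0.030928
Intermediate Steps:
Z(b, D) = 2
s(x, A) = -2*x
t(R, W) = -7 + 2*R (t(R, W) = 2*R - 7 = -7 + 2*R)
t(2, U(-5))/(105 + K(s(1, -4))) = (-7 + 2*2)/(105 + (-2*1)*(6 - 2*1)) = (-7 + 4)/(105 - 2*(6 - 2)) = -3/(105 - 2*4) = -3/(105 - 8) = -3/97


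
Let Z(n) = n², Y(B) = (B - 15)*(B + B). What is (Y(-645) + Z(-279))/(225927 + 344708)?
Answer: 929241/570635 ≈ 1.6284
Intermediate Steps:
Y(B) = 2*B*(-15 + B) (Y(B) = (-15 + B)*(2*B) = 2*B*(-15 + B))
(Y(-645) + Z(-279))/(225927 + 344708) = (2*(-645)*(-15 - 645) + (-279)²)/(225927 + 344708) = (2*(-645)*(-660) + 77841)/570635 = (851400 + 77841)*(1/570635) = 929241*(1/570635) = 929241/570635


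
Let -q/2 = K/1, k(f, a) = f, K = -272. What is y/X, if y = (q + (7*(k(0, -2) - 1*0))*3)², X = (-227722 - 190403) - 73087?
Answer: -73984/122803 ≈ -0.60246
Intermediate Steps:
X = -491212 (X = -418125 - 73087 = -491212)
q = 544 (q = -(-544)/1 = -(-544) = -2*(-272) = 544)
y = 295936 (y = (544 + (7*(0 - 1*0))*3)² = (544 + (7*(0 + 0))*3)² = (544 + (7*0)*3)² = (544 + 0*3)² = (544 + 0)² = 544² = 295936)
y/X = 295936/(-491212) = 295936*(-1/491212) = -73984/122803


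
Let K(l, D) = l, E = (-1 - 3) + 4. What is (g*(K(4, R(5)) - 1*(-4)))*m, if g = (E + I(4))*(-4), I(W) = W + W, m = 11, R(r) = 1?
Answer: -2816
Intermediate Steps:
I(W) = 2*W
E = 0 (E = -4 + 4 = 0)
g = -32 (g = (0 + 2*4)*(-4) = (0 + 8)*(-4) = 8*(-4) = -32)
(g*(K(4, R(5)) - 1*(-4)))*m = -32*(4 - 1*(-4))*11 = -32*(4 + 4)*11 = -32*8*11 = -256*11 = -2816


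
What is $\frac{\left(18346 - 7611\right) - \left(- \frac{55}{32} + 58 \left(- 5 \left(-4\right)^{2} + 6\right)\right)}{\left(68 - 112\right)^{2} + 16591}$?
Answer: $\frac{480919}{592864} \approx 0.81118$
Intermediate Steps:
$\frac{\left(18346 - 7611\right) - \left(- \frac{55}{32} + 58 \left(- 5 \left(-4\right)^{2} + 6\right)\right)}{\left(68 - 112\right)^{2} + 16591} = \frac{10735 - \left(- \frac{55}{32} + 58 \left(\left(-5\right) 16 + 6\right)\right)}{\left(-44\right)^{2} + 16591} = \frac{10735 - \left(- \frac{55}{32} + 58 \left(-80 + 6\right)\right)}{1936 + 16591} = \frac{10735 + \left(\frac{55}{32} - -4292\right)}{18527} = \left(10735 + \left(\frac{55}{32} + 4292\right)\right) \frac{1}{18527} = \left(10735 + \frac{137399}{32}\right) \frac{1}{18527} = \frac{480919}{32} \cdot \frac{1}{18527} = \frac{480919}{592864}$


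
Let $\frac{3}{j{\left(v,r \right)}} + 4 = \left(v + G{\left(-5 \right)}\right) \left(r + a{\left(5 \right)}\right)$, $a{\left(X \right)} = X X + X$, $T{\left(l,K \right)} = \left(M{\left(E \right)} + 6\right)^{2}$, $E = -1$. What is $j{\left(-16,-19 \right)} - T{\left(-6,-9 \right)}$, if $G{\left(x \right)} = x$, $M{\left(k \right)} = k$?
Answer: $- \frac{5878}{235} \approx -25.013$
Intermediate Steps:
$T{\left(l,K \right)} = 25$ ($T{\left(l,K \right)} = \left(-1 + 6\right)^{2} = 5^{2} = 25$)
$a{\left(X \right)} = X + X^{2}$ ($a{\left(X \right)} = X^{2} + X = X + X^{2}$)
$j{\left(v,r \right)} = \frac{3}{-4 + \left(-5 + v\right) \left(30 + r\right)}$ ($j{\left(v,r \right)} = \frac{3}{-4 + \left(v - 5\right) \left(r + 5 \left(1 + 5\right)\right)} = \frac{3}{-4 + \left(-5 + v\right) \left(r + 5 \cdot 6\right)} = \frac{3}{-4 + \left(-5 + v\right) \left(r + 30\right)} = \frac{3}{-4 + \left(-5 + v\right) \left(30 + r\right)}$)
$j{\left(-16,-19 \right)} - T{\left(-6,-9 \right)} = \frac{3}{-154 - -95 + 30 \left(-16\right) - -304} - 25 = \frac{3}{-154 + 95 - 480 + 304} - 25 = \frac{3}{-235} - 25 = 3 \left(- \frac{1}{235}\right) - 25 = - \frac{3}{235} - 25 = - \frac{5878}{235}$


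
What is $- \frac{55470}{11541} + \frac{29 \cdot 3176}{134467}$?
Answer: $- \frac{2131970742}{517294549} \approx -4.1214$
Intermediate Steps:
$- \frac{55470}{11541} + \frac{29 \cdot 3176}{134467} = \left(-55470\right) \frac{1}{11541} + 92104 \cdot \frac{1}{134467} = - \frac{18490}{3847} + \frac{92104}{134467} = - \frac{2131970742}{517294549}$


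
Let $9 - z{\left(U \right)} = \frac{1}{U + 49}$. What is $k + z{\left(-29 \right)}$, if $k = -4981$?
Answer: $- \frac{99441}{20} \approx -4972.0$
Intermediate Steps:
$z{\left(U \right)} = 9 - \frac{1}{49 + U}$ ($z{\left(U \right)} = 9 - \frac{1}{U + 49} = 9 - \frac{1}{49 + U}$)
$k + z{\left(-29 \right)} = -4981 + \frac{440 + 9 \left(-29\right)}{49 - 29} = -4981 + \frac{440 - 261}{20} = -4981 + \frac{1}{20} \cdot 179 = -4981 + \frac{179}{20} = - \frac{99441}{20}$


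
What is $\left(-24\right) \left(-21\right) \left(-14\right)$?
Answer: $-7056$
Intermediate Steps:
$\left(-24\right) \left(-21\right) \left(-14\right) = 504 \left(-14\right) = -7056$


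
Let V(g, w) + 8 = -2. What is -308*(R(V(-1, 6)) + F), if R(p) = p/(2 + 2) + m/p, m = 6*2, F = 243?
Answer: -368522/5 ≈ -73704.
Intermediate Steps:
m = 12
V(g, w) = -10 (V(g, w) = -8 - 2 = -10)
R(p) = 12/p + p/4 (R(p) = p/(2 + 2) + 12/p = p/4 + 12/p = 12/p + p/4)
-308*(R(V(-1, 6)) + F) = -308*((12/(-10) + (¼)*(-10)) + 243) = -308*((12*(-⅒) - 5/2) + 243) = -308*((-6/5 - 5/2) + 243) = -308*(-37/10 + 243) = -308*2393/10 = -368522/5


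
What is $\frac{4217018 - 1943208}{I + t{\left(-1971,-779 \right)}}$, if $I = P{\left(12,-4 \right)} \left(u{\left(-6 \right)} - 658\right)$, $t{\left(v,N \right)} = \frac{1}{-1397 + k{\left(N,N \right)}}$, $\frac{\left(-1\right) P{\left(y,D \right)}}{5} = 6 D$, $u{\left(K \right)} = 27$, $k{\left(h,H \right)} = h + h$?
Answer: $- \frac{6719108550}{223752601} \approx -30.029$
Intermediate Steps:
$k{\left(h,H \right)} = 2 h$
$P{\left(y,D \right)} = - 30 D$ ($P{\left(y,D \right)} = - 5 \cdot 6 D = - 30 D$)
$t{\left(v,N \right)} = \frac{1}{-1397 + 2 N}$
$I = -75720$ ($I = \left(-30\right) \left(-4\right) \left(27 - 658\right) = 120 \left(-631\right) = -75720$)
$\frac{4217018 - 1943208}{I + t{\left(-1971,-779 \right)}} = \frac{4217018 - 1943208}{-75720 + \frac{1}{-1397 + 2 \left(-779\right)}} = \frac{2273810}{-75720 + \frac{1}{-1397 - 1558}} = \frac{2273810}{-75720 + \frac{1}{-2955}} = \frac{2273810}{-75720 - \frac{1}{2955}} = \frac{2273810}{- \frac{223752601}{2955}} = 2273810 \left(- \frac{2955}{223752601}\right) = - \frac{6719108550}{223752601}$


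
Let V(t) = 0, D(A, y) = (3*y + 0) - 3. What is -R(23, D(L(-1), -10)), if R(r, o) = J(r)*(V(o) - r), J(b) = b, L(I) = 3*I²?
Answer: 529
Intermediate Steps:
D(A, y) = -3 + 3*y (D(A, y) = 3*y - 3 = -3 + 3*y)
R(r, o) = -r² (R(r, o) = r*(0 - r) = r*(-r) = -r²)
-R(23, D(L(-1), -10)) = -(-1)*23² = -(-1)*529 = -1*(-529) = 529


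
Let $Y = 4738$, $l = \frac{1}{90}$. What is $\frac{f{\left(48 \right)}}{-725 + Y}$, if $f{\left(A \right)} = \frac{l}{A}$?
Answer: $\frac{1}{17336160} \approx 5.7683 \cdot 10^{-8}$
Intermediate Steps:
$l = \frac{1}{90} \approx 0.011111$
$f{\left(A \right)} = \frac{1}{90 A}$
$\frac{f{\left(48 \right)}}{-725 + Y} = \frac{\frac{1}{90} \cdot \frac{1}{48}}{-725 + 4738} = \frac{\frac{1}{90} \cdot \frac{1}{48}}{4013} = \frac{1}{4320} \cdot \frac{1}{4013} = \frac{1}{17336160}$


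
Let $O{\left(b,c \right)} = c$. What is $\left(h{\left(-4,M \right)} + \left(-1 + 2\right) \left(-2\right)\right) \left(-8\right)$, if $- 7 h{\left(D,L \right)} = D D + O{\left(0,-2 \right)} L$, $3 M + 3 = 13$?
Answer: $\frac{80}{3} \approx 26.667$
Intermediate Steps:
$M = \frac{10}{3}$ ($M = -1 + \frac{1}{3} \cdot 13 = -1 + \frac{13}{3} = \frac{10}{3} \approx 3.3333$)
$h{\left(D,L \right)} = - \frac{D^{2}}{7} + \frac{2 L}{7}$ ($h{\left(D,L \right)} = - \frac{D D - 2 L}{7} = - \frac{D^{2} - 2 L}{7} = - \frac{D^{2}}{7} + \frac{2 L}{7}$)
$\left(h{\left(-4,M \right)} + \left(-1 + 2\right) \left(-2\right)\right) \left(-8\right) = \left(\left(- \frac{\left(-4\right)^{2}}{7} + \frac{2}{7} \cdot \frac{10}{3}\right) + \left(-1 + 2\right) \left(-2\right)\right) \left(-8\right) = \left(\left(\left(- \frac{1}{7}\right) 16 + \frac{20}{21}\right) + 1 \left(-2\right)\right) \left(-8\right) = \left(\left(- \frac{16}{7} + \frac{20}{21}\right) - 2\right) \left(-8\right) = \left(- \frac{4}{3} - 2\right) \left(-8\right) = \left(- \frac{10}{3}\right) \left(-8\right) = \frac{80}{3}$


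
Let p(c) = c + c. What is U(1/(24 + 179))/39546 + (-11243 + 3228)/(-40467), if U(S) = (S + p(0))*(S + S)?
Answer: 310991756182/1570168848339 ≈ 0.19806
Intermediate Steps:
p(c) = 2*c
U(S) = 2*S**2 (U(S) = (S + 2*0)*(S + S) = (S + 0)*(2*S) = S*(2*S) = 2*S**2)
U(1/(24 + 179))/39546 + (-11243 + 3228)/(-40467) = (2*(1/(24 + 179))**2)/39546 + (-11243 + 3228)/(-40467) = (2*(1/203)**2)*(1/39546) - 8015*(-1/40467) = (2*(1/203)**2)*(1/39546) + 1145/5781 = (2*(1/41209))*(1/39546) + 1145/5781 = (2/41209)*(1/39546) + 1145/5781 = 1/814825557 + 1145/5781 = 310991756182/1570168848339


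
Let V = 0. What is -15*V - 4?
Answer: -4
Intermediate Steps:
-15*V - 4 = -15*0 - 4 = 0 - 4 = -4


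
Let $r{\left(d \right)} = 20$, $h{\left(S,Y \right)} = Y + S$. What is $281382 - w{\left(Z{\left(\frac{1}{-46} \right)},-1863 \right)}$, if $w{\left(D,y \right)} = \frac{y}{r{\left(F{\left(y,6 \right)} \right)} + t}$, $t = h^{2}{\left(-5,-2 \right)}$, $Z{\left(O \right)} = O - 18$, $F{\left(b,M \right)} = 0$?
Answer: $281409$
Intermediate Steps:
$h{\left(S,Y \right)} = S + Y$
$Z{\left(O \right)} = -18 + O$ ($Z{\left(O \right)} = O - 18 = -18 + O$)
$t = 49$ ($t = \left(-5 - 2\right)^{2} = \left(-7\right)^{2} = 49$)
$w{\left(D,y \right)} = \frac{y}{69}$ ($w{\left(D,y \right)} = \frac{y}{20 + 49} = \frac{y}{69}$)
$281382 - w{\left(Z{\left(\frac{1}{-46} \right)},-1863 \right)} = 281382 - \frac{1}{69} \left(-1863\right) = 281382 - -27 = 281382 + 27 = 281409$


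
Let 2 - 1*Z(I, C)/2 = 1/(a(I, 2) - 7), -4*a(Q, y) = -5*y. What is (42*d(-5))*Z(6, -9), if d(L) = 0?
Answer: 0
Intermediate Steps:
a(Q, y) = 5*y/4 (a(Q, y) = -(-5)*y/4 = 5*y/4)
Z(I, C) = 40/9 (Z(I, C) = 4 - 2/((5/4)*2 - 7) = 4 - 2/(5/2 - 7) = 4 - 2/(-9/2) = 4 - 2*(-2/9) = 4 + 4/9 = 40/9)
(42*d(-5))*Z(6, -9) = (42*0)*(40/9) = 0*(40/9) = 0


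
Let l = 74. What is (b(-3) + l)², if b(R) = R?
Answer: 5041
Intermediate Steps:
(b(-3) + l)² = (-3 + 74)² = 71² = 5041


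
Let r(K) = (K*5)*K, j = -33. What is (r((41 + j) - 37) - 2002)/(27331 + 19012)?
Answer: 2203/46343 ≈ 0.047537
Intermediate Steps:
r(K) = 5*K**2 (r(K) = (5*K)*K = 5*K**2)
(r((41 + j) - 37) - 2002)/(27331 + 19012) = (5*((41 - 33) - 37)**2 - 2002)/(27331 + 19012) = (5*(8 - 37)**2 - 2002)/46343 = (5*(-29)**2 - 2002)*(1/46343) = (5*841 - 2002)*(1/46343) = (4205 - 2002)*(1/46343) = 2203*(1/46343) = 2203/46343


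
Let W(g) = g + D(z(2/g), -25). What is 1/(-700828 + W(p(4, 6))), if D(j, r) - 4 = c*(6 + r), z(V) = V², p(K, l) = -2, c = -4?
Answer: -1/700750 ≈ -1.4270e-6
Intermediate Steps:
D(j, r) = -20 - 4*r (D(j, r) = 4 - 4*(6 + r) = 4 + (-24 - 4*r) = -20 - 4*r)
W(g) = 80 + g (W(g) = g + (-20 - 4*(-25)) = g + (-20 + 100) = g + 80 = 80 + g)
1/(-700828 + W(p(4, 6))) = 1/(-700828 + (80 - 2)) = 1/(-700828 + 78) = 1/(-700750) = -1/700750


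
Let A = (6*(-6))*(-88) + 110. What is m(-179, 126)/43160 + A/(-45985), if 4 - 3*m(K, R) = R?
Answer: -43004561/595413780 ≈ -0.072226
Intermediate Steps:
m(K, R) = 4/3 - R/3
A = 3278 (A = -36*(-88) + 110 = 3168 + 110 = 3278)
m(-179, 126)/43160 + A/(-45985) = (4/3 - ⅓*126)/43160 + 3278/(-45985) = (4/3 - 42)*(1/43160) + 3278*(-1/45985) = -122/3*1/43160 - 3278/45985 = -61/64740 - 3278/45985 = -43004561/595413780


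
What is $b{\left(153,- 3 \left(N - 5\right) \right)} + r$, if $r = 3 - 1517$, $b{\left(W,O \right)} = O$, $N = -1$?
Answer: $-1496$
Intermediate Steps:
$r = -1514$ ($r = 3 - 1517 = -1514$)
$b{\left(153,- 3 \left(N - 5\right) \right)} + r = - 3 \left(-1 - 5\right) - 1514 = \left(-3\right) \left(-6\right) - 1514 = 18 - 1514 = -1496$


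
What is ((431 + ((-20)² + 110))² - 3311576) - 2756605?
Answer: -5182700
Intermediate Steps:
((431 + ((-20)² + 110))² - 3311576) - 2756605 = ((431 + (400 + 110))² - 3311576) - 2756605 = ((431 + 510)² - 3311576) - 2756605 = (941² - 3311576) - 2756605 = (885481 - 3311576) - 2756605 = -2426095 - 2756605 = -5182700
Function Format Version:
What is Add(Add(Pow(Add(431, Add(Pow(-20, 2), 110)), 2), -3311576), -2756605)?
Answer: -5182700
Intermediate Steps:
Add(Add(Pow(Add(431, Add(Pow(-20, 2), 110)), 2), -3311576), -2756605) = Add(Add(Pow(Add(431, Add(400, 110)), 2), -3311576), -2756605) = Add(Add(Pow(Add(431, 510), 2), -3311576), -2756605) = Add(Add(Pow(941, 2), -3311576), -2756605) = Add(Add(885481, -3311576), -2756605) = Add(-2426095, -2756605) = -5182700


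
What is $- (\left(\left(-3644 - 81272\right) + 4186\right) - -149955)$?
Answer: $-69225$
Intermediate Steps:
$- (\left(\left(-3644 - 81272\right) + 4186\right) - -149955) = - (\left(-84916 + 4186\right) + 149955) = - (-80730 + 149955) = \left(-1\right) 69225 = -69225$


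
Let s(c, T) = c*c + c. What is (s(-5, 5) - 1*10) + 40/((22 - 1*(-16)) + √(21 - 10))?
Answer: 15850/1433 - 40*√11/1433 ≈ 10.968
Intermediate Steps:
s(c, T) = c + c² (s(c, T) = c² + c = c + c²)
(s(-5, 5) - 1*10) + 40/((22 - 1*(-16)) + √(21 - 10)) = (-5*(1 - 5) - 1*10) + 40/((22 - 1*(-16)) + √(21 - 10)) = (-5*(-4) - 10) + 40/((22 + 16) + √11) = (20 - 10) + 40/(38 + √11) = 10 + 40/(38 + √11)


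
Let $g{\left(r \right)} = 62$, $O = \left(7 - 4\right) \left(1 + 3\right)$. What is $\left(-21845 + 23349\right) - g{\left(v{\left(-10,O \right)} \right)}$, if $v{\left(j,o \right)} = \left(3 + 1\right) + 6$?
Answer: $1442$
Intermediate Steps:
$O = 12$ ($O = 3 \cdot 4 = 12$)
$v{\left(j,o \right)} = 10$ ($v{\left(j,o \right)} = 4 + 6 = 10$)
$\left(-21845 + 23349\right) - g{\left(v{\left(-10,O \right)} \right)} = \left(-21845 + 23349\right) - 62 = 1504 - 62 = 1442$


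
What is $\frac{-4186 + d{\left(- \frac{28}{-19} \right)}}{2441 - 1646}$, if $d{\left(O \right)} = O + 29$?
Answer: $- \frac{15791}{3021} \approx -5.2271$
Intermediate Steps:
$d{\left(O \right)} = 29 + O$
$\frac{-4186 + d{\left(- \frac{28}{-19} \right)}}{2441 - 1646} = \frac{-4186 + \left(29 - \frac{28}{-19}\right)}{2441 - 1646} = \frac{-4186 + \left(29 - - \frac{28}{19}\right)}{795} = \left(-4186 + \left(29 + \frac{28}{19}\right)\right) \frac{1}{795} = \left(-4186 + \frac{579}{19}\right) \frac{1}{795} = \left(- \frac{78955}{19}\right) \frac{1}{795} = - \frac{15791}{3021}$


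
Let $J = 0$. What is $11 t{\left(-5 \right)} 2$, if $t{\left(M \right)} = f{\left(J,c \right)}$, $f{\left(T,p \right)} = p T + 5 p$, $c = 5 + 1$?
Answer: $660$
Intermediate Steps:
$c = 6$
$f{\left(T,p \right)} = 5 p + T p$ ($f{\left(T,p \right)} = T p + 5 p = 5 p + T p$)
$t{\left(M \right)} = 30$ ($t{\left(M \right)} = 6 \left(5 + 0\right) = 6 \cdot 5 = 30$)
$11 t{\left(-5 \right)} 2 = 11 \cdot 30 \cdot 2 = 330 \cdot 2 = 660$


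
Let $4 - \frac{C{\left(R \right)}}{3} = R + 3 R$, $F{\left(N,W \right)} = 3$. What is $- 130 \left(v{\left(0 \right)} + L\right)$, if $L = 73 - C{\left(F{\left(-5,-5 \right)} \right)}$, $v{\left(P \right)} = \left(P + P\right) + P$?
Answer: $-12610$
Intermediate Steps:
$v{\left(P \right)} = 3 P$ ($v{\left(P \right)} = 2 P + P = 3 P$)
$C{\left(R \right)} = 12 - 12 R$ ($C{\left(R \right)} = 12 - 3 \left(R + 3 R\right) = 12 - 3 \cdot 4 R = 12 - 12 R$)
$L = 97$ ($L = 73 - \left(12 - 36\right) = 73 - -24 = 73 + 24 = 97$)
$- 130 \left(v{\left(0 \right)} + L\right) = - 130 \left(3 \cdot 0 + 97\right) = - 130 \left(0 + 97\right) = \left(-130\right) 97 = -12610$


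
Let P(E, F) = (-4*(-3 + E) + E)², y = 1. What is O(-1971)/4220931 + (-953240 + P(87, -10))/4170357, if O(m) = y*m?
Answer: -1256692699052/5867596380789 ≈ -0.21417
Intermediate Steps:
O(m) = m (O(m) = 1*m = m)
P(E, F) = (12 - 3*E)² (P(E, F) = ((12 - 4*E) + E)² = (12 - 3*E)²)
O(-1971)/4220931 + (-953240 + P(87, -10))/4170357 = -1971/4220931 + (-953240 + 9*(-4 + 87)²)/4170357 = -1971*1/4220931 + (-953240 + 9*83²)*(1/4170357) = -657/1406977 + (-953240 + 9*6889)*(1/4170357) = -657/1406977 + (-953240 + 62001)*(1/4170357) = -657/1406977 - 891239*1/4170357 = -657/1406977 - 891239/4170357 = -1256692699052/5867596380789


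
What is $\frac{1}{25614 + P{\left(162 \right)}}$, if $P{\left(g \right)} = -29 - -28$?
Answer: $\frac{1}{25613} \approx 3.9043 \cdot 10^{-5}$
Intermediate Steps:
$P{\left(g \right)} = -1$ ($P{\left(g \right)} = -29 + 28 = -1$)
$\frac{1}{25614 + P{\left(162 \right)}} = \frac{1}{25614 - 1} = \frac{1}{25613}$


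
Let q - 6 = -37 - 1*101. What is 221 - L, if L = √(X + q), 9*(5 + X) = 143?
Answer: 221 - I*√1090/3 ≈ 221.0 - 11.005*I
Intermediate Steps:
X = 98/9 (X = -5 + (⅑)*143 = -5 + 143/9 = 98/9 ≈ 10.889)
q = -132 (q = 6 + (-37 - 1*101) = 6 + (-37 - 101) = 6 - 138 = -132)
L = I*√1090/3 (L = √(98/9 - 132) = √(-1090/9) = I*√1090/3 ≈ 11.005*I)
221 - L = 221 - I*√1090/3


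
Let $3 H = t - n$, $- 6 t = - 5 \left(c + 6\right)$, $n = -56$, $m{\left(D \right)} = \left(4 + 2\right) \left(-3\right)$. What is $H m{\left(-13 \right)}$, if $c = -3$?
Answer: $-351$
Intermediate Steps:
$m{\left(D \right)} = -18$ ($m{\left(D \right)} = 6 \left(-3\right) = -18$)
$t = \frac{5}{2}$ ($t = - \frac{\left(-5\right) \left(-3 + 6\right)}{6} = - \frac{\left(-5\right) 3}{6} = \left(- \frac{1}{6}\right) \left(-15\right) = \frac{5}{2} \approx 2.5$)
$H = \frac{39}{2}$ ($H = \frac{\frac{5}{2} - -56}{3} = \frac{\frac{5}{2} + 56}{3} = \frac{1}{3} \cdot \frac{117}{2} = \frac{39}{2} \approx 19.5$)
$H m{\left(-13 \right)} = \frac{39}{2} \left(-18\right) = -351$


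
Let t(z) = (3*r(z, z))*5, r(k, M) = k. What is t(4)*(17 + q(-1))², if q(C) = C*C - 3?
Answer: 13500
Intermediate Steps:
t(z) = 15*z (t(z) = (3*z)*5 = 15*z)
q(C) = -3 + C² (q(C) = C² - 3 = -3 + C²)
t(4)*(17 + q(-1))² = (15*4)*(17 + (-3 + (-1)²))² = 60*(17 + (-3 + 1))² = 60*(17 - 2)² = 60*15² = 60*225 = 13500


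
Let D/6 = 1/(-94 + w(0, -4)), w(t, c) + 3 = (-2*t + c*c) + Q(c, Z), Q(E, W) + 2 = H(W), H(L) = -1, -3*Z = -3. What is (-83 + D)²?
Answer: 1352569/196 ≈ 6900.9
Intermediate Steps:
Z = 1 (Z = -⅓*(-3) = 1)
Q(E, W) = -3 (Q(E, W) = -2 - 1 = -3)
w(t, c) = -6 + c² - 2*t (w(t, c) = -3 + ((-2*t + c*c) - 3) = -3 + ((-2*t + c²) - 3) = -3 + ((c² - 2*t) - 3) = -3 + (-3 + c² - 2*t) = -6 + c² - 2*t)
D = -1/14 (D = 6/(-94 + (-6 + (-4)² - 2*0)) = 6/(-94 + (-6 + 16 + 0)) = 6/(-94 + 10) = 6/(-84) = 6*(-1/84) = -1/14 ≈ -0.071429)
(-83 + D)² = (-83 - 1/14)² = (-1163/14)² = 1352569/196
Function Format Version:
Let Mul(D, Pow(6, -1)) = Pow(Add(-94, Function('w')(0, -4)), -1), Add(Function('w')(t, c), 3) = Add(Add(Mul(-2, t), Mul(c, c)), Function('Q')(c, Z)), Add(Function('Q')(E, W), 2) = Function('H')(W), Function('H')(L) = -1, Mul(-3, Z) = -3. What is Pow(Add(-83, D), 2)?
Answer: Rational(1352569, 196) ≈ 6900.9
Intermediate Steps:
Z = 1 (Z = Mul(Rational(-1, 3), -3) = 1)
Function('Q')(E, W) = -3 (Function('Q')(E, W) = Add(-2, -1) = -3)
Function('w')(t, c) = Add(-6, Pow(c, 2), Mul(-2, t)) (Function('w')(t, c) = Add(-3, Add(Add(Mul(-2, t), Mul(c, c)), -3)) = Add(-3, Add(Add(Mul(-2, t), Pow(c, 2)), -3)) = Add(-3, Add(Add(Pow(c, 2), Mul(-2, t)), -3)) = Add(-3, Add(-3, Pow(c, 2), Mul(-2, t))) = Add(-6, Pow(c, 2), Mul(-2, t)))
D = Rational(-1, 14) (D = Mul(6, Pow(Add(-94, Add(-6, Pow(-4, 2), Mul(-2, 0))), -1)) = Mul(6, Pow(Add(-94, Add(-6, 16, 0)), -1)) = Mul(6, Pow(Add(-94, 10), -1)) = Mul(6, Pow(-84, -1)) = Mul(6, Rational(-1, 84)) = Rational(-1, 14) ≈ -0.071429)
Pow(Add(-83, D), 2) = Pow(Add(-83, Rational(-1, 14)), 2) = Pow(Rational(-1163, 14), 2) = Rational(1352569, 196)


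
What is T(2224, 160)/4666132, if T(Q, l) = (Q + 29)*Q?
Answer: 1252668/1166533 ≈ 1.0738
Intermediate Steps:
T(Q, l) = Q*(29 + Q) (T(Q, l) = (29 + Q)*Q = Q*(29 + Q))
T(2224, 160)/4666132 = (2224*(29 + 2224))/4666132 = (2224*2253)*(1/4666132) = 5010672*(1/4666132) = 1252668/1166533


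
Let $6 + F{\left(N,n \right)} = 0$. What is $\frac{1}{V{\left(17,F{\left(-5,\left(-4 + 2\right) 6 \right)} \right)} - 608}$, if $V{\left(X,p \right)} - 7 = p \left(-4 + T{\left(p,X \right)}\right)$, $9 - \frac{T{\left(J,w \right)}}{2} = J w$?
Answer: $- \frac{1}{1909} \approx -0.00052383$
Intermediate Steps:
$F{\left(N,n \right)} = -6$ ($F{\left(N,n \right)} = -6 + 0 = -6$)
$T{\left(J,w \right)} = 18 - 2 J w$
$V{\left(X,p \right)} = 7 + p \left(14 - 2 X p\right)$ ($V{\left(X,p \right)} = 7 + p \left(-4 - \left(-18 + 2 p X\right)\right) = 7 + p \left(-4 - \left(-18 + 2 X p\right)\right) = 7 + p \left(14 - 2 X p\right)$)
$\frac{1}{V{\left(17,F{\left(-5,\left(-4 + 2\right) 6 \right)} \right)} - 608} = \frac{1}{\left(7 + 14 \left(-6\right) - 34 \left(-6\right)^{2}\right) - 608} = \frac{1}{\left(7 - 84 - 34 \cdot 36\right) - 608} = \frac{1}{\left(7 - 84 - 1224\right) - 608} = \frac{1}{-1301 - 608} = \frac{1}{-1909} = - \frac{1}{1909}$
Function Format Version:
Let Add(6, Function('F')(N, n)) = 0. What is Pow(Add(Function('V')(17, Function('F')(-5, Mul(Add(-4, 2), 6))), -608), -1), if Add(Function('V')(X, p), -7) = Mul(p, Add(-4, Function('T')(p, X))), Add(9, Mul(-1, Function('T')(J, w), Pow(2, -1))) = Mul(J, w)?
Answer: Rational(-1, 1909) ≈ -0.00052383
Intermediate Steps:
Function('F')(N, n) = -6 (Function('F')(N, n) = Add(-6, 0) = -6)
Function('T')(J, w) = Add(18, Mul(-2, J, w)) (Function('T')(J, w) = Add(18, Mul(-2, Mul(J, w))) = Add(18, Mul(-2, J, w)))
Function('V')(X, p) = Add(7, Mul(p, Add(14, Mul(-2, X, p)))) (Function('V')(X, p) = Add(7, Mul(p, Add(-4, Add(18, Mul(-2, p, X))))) = Add(7, Mul(p, Add(-4, Add(18, Mul(-2, X, p))))) = Add(7, Mul(p, Add(14, Mul(-2, X, p)))))
Pow(Add(Function('V')(17, Function('F')(-5, Mul(Add(-4, 2), 6))), -608), -1) = Pow(Add(Add(7, Mul(14, -6), Mul(-2, 17, Pow(-6, 2))), -608), -1) = Pow(Add(Add(7, -84, Mul(-2, 17, 36)), -608), -1) = Pow(Add(Add(7, -84, -1224), -608), -1) = Pow(Add(-1301, -608), -1) = Pow(-1909, -1) = Rational(-1, 1909)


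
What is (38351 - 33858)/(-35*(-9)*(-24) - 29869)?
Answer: -4493/37429 ≈ -0.12004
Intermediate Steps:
(38351 - 33858)/(-35*(-9)*(-24) - 29869) = 4493/(315*(-24) - 29869) = 4493/(-7560 - 29869) = 4493/(-37429) = 4493*(-1/37429) = -4493/37429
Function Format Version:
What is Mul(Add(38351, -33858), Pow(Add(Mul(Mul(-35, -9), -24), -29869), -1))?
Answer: Rational(-4493, 37429) ≈ -0.12004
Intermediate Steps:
Mul(Add(38351, -33858), Pow(Add(Mul(Mul(-35, -9), -24), -29869), -1)) = Mul(4493, Pow(Add(Mul(315, -24), -29869), -1)) = Mul(4493, Pow(Add(-7560, -29869), -1)) = Mul(4493, Pow(-37429, -1)) = Mul(4493, Rational(-1, 37429)) = Rational(-4493, 37429)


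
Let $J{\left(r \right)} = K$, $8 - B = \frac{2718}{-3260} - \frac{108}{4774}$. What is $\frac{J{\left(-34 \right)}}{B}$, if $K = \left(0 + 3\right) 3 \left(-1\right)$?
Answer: $- \frac{35017290}{34458433} \approx -1.0162$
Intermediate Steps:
$B = \frac{34458433}{3890810}$ ($B = 8 - \left(\frac{2718}{-3260} - \frac{108}{4774}\right) = 8 - \left(2718 \left(- \frac{1}{3260}\right) - \frac{54}{2387}\right) = 8 - \left(- \frac{1359}{1630} - \frac{54}{2387}\right) = 8 - - \frac{3331953}{3890810} = 8 + \frac{3331953}{3890810} = \frac{34458433}{3890810} \approx 8.8564$)
$K = -9$ ($K = 3 \left(-3\right) = -9$)
$J{\left(r \right)} = -9$
$\frac{J{\left(-34 \right)}}{B} = - \frac{9}{\frac{34458433}{3890810}} = \left(-9\right) \frac{3890810}{34458433} = - \frac{35017290}{34458433}$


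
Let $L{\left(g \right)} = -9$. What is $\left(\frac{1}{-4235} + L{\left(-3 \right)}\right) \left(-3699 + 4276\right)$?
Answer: $- \frac{21992932}{4235} \approx -5193.1$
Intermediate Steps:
$\left(\frac{1}{-4235} + L{\left(-3 \right)}\right) \left(-3699 + 4276\right) = \left(\frac{1}{-4235} - 9\right) \left(-3699 + 4276\right) = \left(- \frac{1}{4235} - 9\right) 577 = \left(- \frac{38116}{4235}\right) 577 = - \frac{21992932}{4235}$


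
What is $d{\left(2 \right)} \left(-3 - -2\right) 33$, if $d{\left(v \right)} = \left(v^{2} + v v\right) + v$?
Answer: $-330$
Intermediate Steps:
$d{\left(v \right)} = v + 2 v^{2}$ ($d{\left(v \right)} = \left(v^{2} + v^{2}\right) + v = 2 v^{2} + v = v + 2 v^{2}$)
$d{\left(2 \right)} \left(-3 - -2\right) 33 = 2 \left(1 + 2 \cdot 2\right) \left(-3 - -2\right) 33 = 2 \left(1 + 4\right) \left(-3 + 2\right) 33 = 2 \cdot 5 \left(-1\right) 33 = 10 \left(-1\right) 33 = \left(-10\right) 33 = -330$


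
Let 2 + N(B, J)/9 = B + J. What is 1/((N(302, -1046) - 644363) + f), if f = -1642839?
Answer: -1/2293916 ≈ -4.3594e-7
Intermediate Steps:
N(B, J) = -18 + 9*B + 9*J (N(B, J) = -18 + 9*(B + J) = -18 + (9*B + 9*J) = -18 + 9*B + 9*J)
1/((N(302, -1046) - 644363) + f) = 1/(((-18 + 9*302 + 9*(-1046)) - 644363) - 1642839) = 1/(((-18 + 2718 - 9414) - 644363) - 1642839) = 1/((-6714 - 644363) - 1642839) = 1/(-651077 - 1642839) = 1/(-2293916) = -1/2293916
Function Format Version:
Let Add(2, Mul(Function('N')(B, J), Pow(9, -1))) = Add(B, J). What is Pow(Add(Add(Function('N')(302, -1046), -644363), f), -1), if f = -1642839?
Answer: Rational(-1, 2293916) ≈ -4.3594e-7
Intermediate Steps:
Function('N')(B, J) = Add(-18, Mul(9, B), Mul(9, J)) (Function('N')(B, J) = Add(-18, Mul(9, Add(B, J))) = Add(-18, Add(Mul(9, B), Mul(9, J))) = Add(-18, Mul(9, B), Mul(9, J)))
Pow(Add(Add(Function('N')(302, -1046), -644363), f), -1) = Pow(Add(Add(Add(-18, Mul(9, 302), Mul(9, -1046)), -644363), -1642839), -1) = Pow(Add(Add(Add(-18, 2718, -9414), -644363), -1642839), -1) = Pow(Add(Add(-6714, -644363), -1642839), -1) = Pow(Add(-651077, -1642839), -1) = Pow(-2293916, -1) = Rational(-1, 2293916)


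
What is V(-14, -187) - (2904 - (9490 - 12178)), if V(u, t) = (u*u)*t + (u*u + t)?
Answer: -42235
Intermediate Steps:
V(u, t) = t + u**2 + t*u**2 (V(u, t) = u**2*t + (u**2 + t) = t*u**2 + (t + u**2) = t + u**2 + t*u**2)
V(-14, -187) - (2904 - (9490 - 12178)) = (-187 + (-14)**2 - 187*(-14)**2) - (2904 - (9490 - 12178)) = (-187 + 196 - 187*196) - (2904 - 1*(-2688)) = (-187 + 196 - 36652) - (2904 + 2688) = -36643 - 1*5592 = -36643 - 5592 = -42235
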